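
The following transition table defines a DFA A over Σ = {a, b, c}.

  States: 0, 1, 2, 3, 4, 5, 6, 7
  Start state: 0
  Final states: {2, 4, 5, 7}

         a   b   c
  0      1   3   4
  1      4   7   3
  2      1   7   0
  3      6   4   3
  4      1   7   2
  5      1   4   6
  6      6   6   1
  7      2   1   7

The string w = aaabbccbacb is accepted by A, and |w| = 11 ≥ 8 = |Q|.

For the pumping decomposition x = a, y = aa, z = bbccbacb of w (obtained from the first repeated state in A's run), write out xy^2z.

aaaaabbccbacb

xy^2z = a·aa·aa·bbccbacb = aaaaabbccbacb.
Reading y = aa takes A from 1 back to 1, so after x·y·y the machine is still in 1, and z then leads to the accepting state 4. Hence aaaaabbccbacb ∈ L(A).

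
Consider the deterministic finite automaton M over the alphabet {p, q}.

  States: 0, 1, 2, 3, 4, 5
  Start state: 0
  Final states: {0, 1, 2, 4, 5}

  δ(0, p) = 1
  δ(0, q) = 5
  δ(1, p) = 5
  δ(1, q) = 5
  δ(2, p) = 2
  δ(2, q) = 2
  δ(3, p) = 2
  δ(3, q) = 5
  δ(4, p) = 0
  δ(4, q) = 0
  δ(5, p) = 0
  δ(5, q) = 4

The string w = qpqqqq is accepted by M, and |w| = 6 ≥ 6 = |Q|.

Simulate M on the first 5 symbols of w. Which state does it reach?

Run of M on the first 5 characters of w = q p q q q:
  step 0: 0  (start)
  step 1: 5  (read q: 0→5)
  step 2: 0  (read p: 5→0)
  step 3: 5  (read q: 0→5)
  step 4: 4  (read q: 5→4)
  step 5: 0  (read q: 4→0)

After reading 5 characters, M is in state 0.

0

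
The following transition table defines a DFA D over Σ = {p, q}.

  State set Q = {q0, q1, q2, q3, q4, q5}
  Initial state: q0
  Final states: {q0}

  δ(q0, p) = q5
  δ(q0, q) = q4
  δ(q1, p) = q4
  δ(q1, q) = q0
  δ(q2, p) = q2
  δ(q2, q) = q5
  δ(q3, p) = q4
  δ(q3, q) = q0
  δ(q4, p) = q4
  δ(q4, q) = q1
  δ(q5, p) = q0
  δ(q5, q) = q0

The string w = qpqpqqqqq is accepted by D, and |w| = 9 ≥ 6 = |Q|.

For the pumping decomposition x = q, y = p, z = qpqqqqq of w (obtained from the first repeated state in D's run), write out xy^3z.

qpppqpqqqqq

xy^3z = q·p·p·p·qpqqqqq = qpppqpqqqqq.
Reading y = p takes D from q4 back to q4, so after x·y·y·y the machine is still in q4, and z then leads to the accepting state q0. Hence qpppqpqqqqq ∈ L(D).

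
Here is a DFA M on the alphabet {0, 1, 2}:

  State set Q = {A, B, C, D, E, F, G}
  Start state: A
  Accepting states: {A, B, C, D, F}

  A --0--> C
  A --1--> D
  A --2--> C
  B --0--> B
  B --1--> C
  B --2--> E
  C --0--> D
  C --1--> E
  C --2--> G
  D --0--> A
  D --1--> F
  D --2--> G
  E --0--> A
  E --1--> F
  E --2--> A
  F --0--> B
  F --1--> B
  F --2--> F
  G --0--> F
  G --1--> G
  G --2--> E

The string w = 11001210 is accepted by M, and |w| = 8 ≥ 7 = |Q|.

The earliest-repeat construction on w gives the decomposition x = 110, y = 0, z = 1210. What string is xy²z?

xy^2z = 110·0·0·1210 = 110001210.
Reading y = 0 takes M from B back to B, so after x·y·y the machine is still in B, and z then leads to the accepting state F. Hence 110001210 ∈ L(M).

110001210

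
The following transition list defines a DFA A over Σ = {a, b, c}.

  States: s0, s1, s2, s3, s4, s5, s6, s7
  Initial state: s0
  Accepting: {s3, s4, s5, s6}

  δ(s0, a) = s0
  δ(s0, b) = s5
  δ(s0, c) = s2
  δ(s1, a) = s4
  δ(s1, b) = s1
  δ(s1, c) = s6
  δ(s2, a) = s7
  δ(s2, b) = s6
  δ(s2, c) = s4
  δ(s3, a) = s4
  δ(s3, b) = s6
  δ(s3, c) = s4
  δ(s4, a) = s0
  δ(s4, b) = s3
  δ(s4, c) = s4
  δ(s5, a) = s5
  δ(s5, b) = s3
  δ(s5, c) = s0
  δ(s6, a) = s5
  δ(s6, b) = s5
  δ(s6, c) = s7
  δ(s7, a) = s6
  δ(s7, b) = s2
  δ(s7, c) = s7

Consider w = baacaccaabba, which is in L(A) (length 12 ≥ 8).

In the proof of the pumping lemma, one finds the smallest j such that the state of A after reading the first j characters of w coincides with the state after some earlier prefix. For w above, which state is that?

State sequence: s0 -b-> s5 -a-> s5 -a-> s5 -c-> s0 -a-> s0 -c-> s2 -c-> s4 -a-> s0 -a-> s0 -b-> s5 -b-> s3 -a-> s4
First repeat at step 2: s5 was already visited.

The earliest repeat is at step j = 2: A is in s5, which it already visited at step i = 1.
With |Q| = 8, pigeonhole forces a state repeat no later than step 8; the substring read between the first and second visits to that state can be pumped.

s5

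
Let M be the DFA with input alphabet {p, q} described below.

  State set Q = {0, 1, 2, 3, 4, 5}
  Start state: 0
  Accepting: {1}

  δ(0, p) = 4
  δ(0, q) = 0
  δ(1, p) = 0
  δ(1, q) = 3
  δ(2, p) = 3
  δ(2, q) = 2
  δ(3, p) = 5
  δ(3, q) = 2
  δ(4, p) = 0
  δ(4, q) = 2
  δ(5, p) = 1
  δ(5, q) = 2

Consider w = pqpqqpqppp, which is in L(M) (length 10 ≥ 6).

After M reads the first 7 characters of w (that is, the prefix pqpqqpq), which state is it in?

State sequence: 0 -p-> 4 -q-> 2 -p-> 3 -q-> 2 -q-> 2 -p-> 3 -q-> 2

After reading 7 characters, M is in state 2.

2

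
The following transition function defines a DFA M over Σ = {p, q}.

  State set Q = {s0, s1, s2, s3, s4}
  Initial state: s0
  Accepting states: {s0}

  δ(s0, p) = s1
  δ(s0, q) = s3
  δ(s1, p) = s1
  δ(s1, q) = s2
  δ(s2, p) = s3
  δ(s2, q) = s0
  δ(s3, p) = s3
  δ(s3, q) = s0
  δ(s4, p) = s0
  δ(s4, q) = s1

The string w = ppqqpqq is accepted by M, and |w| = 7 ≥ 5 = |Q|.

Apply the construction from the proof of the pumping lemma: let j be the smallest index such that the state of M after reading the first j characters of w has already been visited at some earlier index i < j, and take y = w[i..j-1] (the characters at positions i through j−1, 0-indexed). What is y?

State sequence: s0 -p-> s1 -p-> s1 -q-> s2 -q-> s0 -p-> s1 -q-> s2 -q-> s0
First repeat at step 2: s1 was already visited.

So i = 1, j = 2, giving x = w[0:1] = p, y = w[1:2] = p, z = w[2:7] = qqpqq.
Check: |xy| = 2 ≤ 5 and |y| = 1 ≥ 1. Reading y takes M from s1 back to s1, so every xyⁱz is accepted.
The DFA has 5 states, so the proof of the pumping lemma guarantees a repeated state among the first 5+1 visited; the segment between the two visits is the pumpable y.

p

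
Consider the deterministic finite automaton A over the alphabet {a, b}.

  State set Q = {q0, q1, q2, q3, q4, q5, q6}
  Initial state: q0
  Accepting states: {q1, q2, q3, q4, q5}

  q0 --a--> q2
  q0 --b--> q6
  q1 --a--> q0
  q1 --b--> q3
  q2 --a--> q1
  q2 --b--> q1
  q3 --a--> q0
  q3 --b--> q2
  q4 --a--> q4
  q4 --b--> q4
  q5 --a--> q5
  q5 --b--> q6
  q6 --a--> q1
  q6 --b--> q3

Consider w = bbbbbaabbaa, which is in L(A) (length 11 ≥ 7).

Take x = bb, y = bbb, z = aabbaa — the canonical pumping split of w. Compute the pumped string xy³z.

xy^3z = bb·bbb·bbb·bbb·aabbaa = bbbbbbbbbbbaabbaa.
Reading y = bbb takes A from q3 back to q3, so after x·y·y·y the machine is still in q3, and z then leads to the accepting state q2. Hence bbbbbbbbbbbaabbaa ∈ L(A).

bbbbbbbbbbbaabbaa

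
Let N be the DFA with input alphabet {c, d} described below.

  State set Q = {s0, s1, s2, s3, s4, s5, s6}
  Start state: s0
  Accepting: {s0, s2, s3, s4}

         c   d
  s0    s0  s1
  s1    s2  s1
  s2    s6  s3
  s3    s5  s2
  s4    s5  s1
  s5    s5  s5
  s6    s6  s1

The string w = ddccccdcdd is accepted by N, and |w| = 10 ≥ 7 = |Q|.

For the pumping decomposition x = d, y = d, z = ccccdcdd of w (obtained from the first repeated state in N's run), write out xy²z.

xy^2z = d·d·d·ccccdcdd = dddccccdcdd.
Reading y = d takes N from s1 back to s1, so after x·y·y the machine is still in s1, and z then leads to the accepting state s2. Hence dddccccdcdd ∈ L(N).

dddccccdcdd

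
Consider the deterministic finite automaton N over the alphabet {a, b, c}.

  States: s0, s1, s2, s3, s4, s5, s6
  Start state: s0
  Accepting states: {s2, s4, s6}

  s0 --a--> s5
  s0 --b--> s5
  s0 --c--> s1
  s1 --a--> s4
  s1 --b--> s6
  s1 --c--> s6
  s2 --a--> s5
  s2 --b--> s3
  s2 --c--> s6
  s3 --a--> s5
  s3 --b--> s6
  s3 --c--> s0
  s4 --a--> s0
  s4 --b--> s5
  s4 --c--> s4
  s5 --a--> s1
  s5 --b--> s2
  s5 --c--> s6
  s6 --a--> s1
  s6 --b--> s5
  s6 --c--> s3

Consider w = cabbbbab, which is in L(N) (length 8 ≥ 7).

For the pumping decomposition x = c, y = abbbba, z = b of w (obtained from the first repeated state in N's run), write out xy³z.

cabbbbaabbbbaabbbbab

xy^3z = c·abbbba·abbbba·abbbba·b = cabbbbaabbbbaabbbbab.
Reading y = abbbba takes N from s1 back to s1, so after x·y·y·y the machine is still in s1, and z then leads to the accepting state s6. Hence cabbbbaabbbbaabbbbab ∈ L(N).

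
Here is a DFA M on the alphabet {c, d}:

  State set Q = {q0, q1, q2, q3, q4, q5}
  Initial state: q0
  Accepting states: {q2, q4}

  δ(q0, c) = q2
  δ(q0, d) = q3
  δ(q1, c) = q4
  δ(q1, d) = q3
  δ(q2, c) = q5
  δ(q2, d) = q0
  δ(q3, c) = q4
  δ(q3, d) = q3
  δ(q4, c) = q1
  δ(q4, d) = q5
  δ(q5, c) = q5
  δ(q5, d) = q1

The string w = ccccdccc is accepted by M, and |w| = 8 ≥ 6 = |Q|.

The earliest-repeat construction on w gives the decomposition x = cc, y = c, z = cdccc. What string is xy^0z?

cccdccc

xy⁰z = xz = cc·cdccc = cccdccc.
Reading y = c takes M from q5 back to q5, so after x the machine is still in q5, and z then leads to the accepting state q4. Hence cccdccc ∈ L(M).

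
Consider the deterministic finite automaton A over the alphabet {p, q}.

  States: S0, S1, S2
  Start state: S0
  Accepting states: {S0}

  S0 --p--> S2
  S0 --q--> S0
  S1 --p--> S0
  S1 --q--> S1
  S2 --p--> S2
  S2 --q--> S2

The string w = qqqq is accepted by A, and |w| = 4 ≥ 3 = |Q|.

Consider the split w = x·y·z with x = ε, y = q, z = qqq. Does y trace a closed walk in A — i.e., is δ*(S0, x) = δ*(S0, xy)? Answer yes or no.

yes

State sequence: S0 -q-> S0

After x (step 0): S0. After xy (step 1): S0.
They match, so y = q drives A around a cycle from S0 back to itself; pumping y any number of times keeps A in S0 before reading z, and xyⁱz ∈ L(A) for every i ≥ 0.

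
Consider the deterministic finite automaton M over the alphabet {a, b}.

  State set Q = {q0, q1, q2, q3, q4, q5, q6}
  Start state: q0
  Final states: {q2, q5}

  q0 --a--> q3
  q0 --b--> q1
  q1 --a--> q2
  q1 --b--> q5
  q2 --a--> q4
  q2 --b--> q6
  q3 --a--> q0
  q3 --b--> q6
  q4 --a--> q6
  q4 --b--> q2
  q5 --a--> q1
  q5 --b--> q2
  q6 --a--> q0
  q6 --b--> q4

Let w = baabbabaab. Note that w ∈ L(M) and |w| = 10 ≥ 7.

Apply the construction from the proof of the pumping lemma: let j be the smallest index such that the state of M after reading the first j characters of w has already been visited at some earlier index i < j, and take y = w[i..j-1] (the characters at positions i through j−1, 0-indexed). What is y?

State sequence: q0 -b-> q1 -a-> q2 -a-> q4 -b-> q2 -b-> q6 -a-> q0 -b-> q1 -a-> q2 -a-> q4 -b-> q2
First repeat at step 4: q2 was already visited.

So i = 2, j = 4, giving x = w[0:2] = ba, y = w[2:4] = ab, z = w[4:10] = babaab.
Check: |xy| = 4 ≤ 7 and |y| = 2 ≥ 1. Reading y takes M from q2 back to q2, so every xyⁱz is accepted.
Pumping length from the standard proof: p = 7 (the number of states). The repeated state found above gives |xy| = j ≤ 7 and |y| = j − i ≥ 1.

ab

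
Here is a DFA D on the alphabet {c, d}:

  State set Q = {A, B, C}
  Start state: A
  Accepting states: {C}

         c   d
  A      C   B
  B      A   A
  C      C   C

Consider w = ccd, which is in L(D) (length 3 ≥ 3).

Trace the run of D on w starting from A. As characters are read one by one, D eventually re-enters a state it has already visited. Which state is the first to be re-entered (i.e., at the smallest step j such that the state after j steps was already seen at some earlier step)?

C

State sequence: A -c-> C -c-> C -d-> C
First repeat at step 2: C was already visited.

The earliest repeat is at step j = 2: D is in C, which it already visited at step i = 1.
Since D has 3 states, any run of length ≥ 3 visits 3+1 states, so by pigeonhole some state repeats within the first 3 steps — that repeat gives the pumpable loop.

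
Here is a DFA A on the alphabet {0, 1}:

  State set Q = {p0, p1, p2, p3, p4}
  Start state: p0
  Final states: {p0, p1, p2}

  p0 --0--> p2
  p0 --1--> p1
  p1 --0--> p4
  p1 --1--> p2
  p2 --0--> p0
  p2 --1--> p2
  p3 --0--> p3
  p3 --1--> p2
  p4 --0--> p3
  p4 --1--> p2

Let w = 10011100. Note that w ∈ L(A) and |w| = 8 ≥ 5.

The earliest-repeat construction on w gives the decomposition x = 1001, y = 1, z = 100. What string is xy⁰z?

xy⁰z = xz = 1001·100 = 1001100.
Reading y = 1 takes A from p2 back to p2, so after x the machine is still in p2, and z then leads to the accepting state p2. Hence 1001100 ∈ L(A).

1001100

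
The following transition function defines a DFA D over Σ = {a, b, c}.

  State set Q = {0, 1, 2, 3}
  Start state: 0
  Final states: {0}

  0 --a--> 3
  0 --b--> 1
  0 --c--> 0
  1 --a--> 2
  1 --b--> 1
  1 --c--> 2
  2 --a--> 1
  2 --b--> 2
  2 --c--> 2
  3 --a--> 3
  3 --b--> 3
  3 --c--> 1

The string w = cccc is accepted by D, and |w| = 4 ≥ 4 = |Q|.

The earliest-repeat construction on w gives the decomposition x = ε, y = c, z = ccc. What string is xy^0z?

ccc

xy⁰z = xz = ε·ccc = ccc.
Reading y = c takes D from 0 back to 0, so after x the machine is still in 0, and z then leads to the accepting state 0. Hence ccc ∈ L(D).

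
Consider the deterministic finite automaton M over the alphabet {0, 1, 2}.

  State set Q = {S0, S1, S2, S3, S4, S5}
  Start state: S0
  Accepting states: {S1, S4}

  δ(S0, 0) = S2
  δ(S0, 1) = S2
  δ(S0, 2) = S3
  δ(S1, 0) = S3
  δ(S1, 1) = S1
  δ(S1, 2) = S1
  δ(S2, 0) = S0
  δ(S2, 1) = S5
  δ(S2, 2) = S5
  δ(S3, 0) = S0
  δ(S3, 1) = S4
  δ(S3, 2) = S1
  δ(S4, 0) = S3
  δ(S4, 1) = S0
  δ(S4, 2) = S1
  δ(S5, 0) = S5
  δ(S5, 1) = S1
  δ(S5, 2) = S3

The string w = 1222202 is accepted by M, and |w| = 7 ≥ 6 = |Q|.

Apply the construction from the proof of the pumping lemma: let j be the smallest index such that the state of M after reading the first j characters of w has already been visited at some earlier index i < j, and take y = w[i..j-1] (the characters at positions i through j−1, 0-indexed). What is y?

State sequence: S0 -1-> S2 -2-> S5 -2-> S3 -2-> S1 -2-> S1 -0-> S3 -2-> S1
First repeat at step 5: S1 was already visited.

So i = 4, j = 5, giving x = w[0:4] = 1222, y = w[4:5] = 2, z = w[5:7] = 02.
Check: |xy| = 5 ≤ 6 and |y| = 1 ≥ 1. Reading y takes M from S1 back to S1, so every xyⁱz is accepted.

2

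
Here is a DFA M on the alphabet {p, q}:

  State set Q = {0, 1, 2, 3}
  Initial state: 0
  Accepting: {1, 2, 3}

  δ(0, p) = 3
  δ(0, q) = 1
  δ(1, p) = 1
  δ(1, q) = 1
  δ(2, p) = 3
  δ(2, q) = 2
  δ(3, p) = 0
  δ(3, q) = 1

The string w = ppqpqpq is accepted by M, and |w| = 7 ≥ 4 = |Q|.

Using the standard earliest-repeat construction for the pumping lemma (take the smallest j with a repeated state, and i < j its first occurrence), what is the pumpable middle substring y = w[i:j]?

State sequence: 0 -p-> 3 -p-> 0 -q-> 1 -p-> 1 -q-> 1 -p-> 1 -q-> 1
First repeat at step 2: 0 was already visited.

So i = 0, j = 2, giving x = w[0:0] = ε, y = w[0:2] = pp, z = w[2:7] = qpqpq.
Check: |xy| = 2 ≤ 4 and |y| = 2 ≥ 1. Reading y takes M from 0 back to 0, so every xyⁱz is accepted.
The DFA has 4 states, so the proof of the pumping lemma guarantees a repeated state among the first 4+1 visited; the segment between the two visits is the pumpable y.

pp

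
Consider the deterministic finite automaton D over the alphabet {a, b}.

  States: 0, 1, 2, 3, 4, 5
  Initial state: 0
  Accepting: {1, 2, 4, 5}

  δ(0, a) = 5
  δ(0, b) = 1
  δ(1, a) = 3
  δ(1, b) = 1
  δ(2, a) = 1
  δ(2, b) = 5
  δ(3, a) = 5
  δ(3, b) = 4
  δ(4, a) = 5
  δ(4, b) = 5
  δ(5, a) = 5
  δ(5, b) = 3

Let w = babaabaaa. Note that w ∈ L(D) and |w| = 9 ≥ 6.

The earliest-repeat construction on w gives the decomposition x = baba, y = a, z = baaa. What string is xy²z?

xy^2z = baba·a·a·baaa = babaaabaaa.
Reading y = a takes D from 5 back to 5, so after x·y·y the machine is still in 5, and z then leads to the accepting state 5. Hence babaaabaaa ∈ L(D).

babaaabaaa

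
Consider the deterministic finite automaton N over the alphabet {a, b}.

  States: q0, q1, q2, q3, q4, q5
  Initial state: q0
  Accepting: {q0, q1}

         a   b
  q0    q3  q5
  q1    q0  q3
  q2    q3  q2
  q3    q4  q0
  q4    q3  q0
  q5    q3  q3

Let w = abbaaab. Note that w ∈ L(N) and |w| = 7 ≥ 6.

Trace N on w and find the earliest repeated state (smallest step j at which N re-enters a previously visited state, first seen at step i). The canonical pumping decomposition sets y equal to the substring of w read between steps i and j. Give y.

State sequence: q0 -a-> q3 -b-> q0 -b-> q5 -a-> q3 -a-> q4 -a-> q3 -b-> q0
First repeat at step 2: q0 was already visited.

So i = 0, j = 2, giving x = w[0:0] = ε, y = w[0:2] = ab, z = w[2:7] = baaab.
Check: |xy| = 2 ≤ 6 and |y| = 2 ≥ 1. Reading y takes N from q0 back to q0, so every xyⁱz is accepted.

ab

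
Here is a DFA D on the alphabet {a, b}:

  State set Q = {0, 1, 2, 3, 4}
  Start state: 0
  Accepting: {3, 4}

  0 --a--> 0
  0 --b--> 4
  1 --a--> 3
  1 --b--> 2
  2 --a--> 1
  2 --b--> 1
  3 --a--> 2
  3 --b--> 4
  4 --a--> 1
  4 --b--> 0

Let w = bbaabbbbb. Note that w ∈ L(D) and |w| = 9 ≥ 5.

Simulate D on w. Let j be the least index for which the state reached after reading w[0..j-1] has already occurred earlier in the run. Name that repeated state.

0

State sequence: 0 -b-> 4 -b-> 0 -a-> 0 -a-> 0 -b-> 4 -b-> 0 -b-> 4 -b-> 0 -b-> 4
First repeat at step 2: 0 was already visited.

The earliest repeat is at step j = 2: D is in 0, which it already visited at step i = 0.
Since D has 5 states, any run of length ≥ 5 visits 5+1 states, so by pigeonhole some state repeats within the first 5 steps — that repeat gives the pumpable loop.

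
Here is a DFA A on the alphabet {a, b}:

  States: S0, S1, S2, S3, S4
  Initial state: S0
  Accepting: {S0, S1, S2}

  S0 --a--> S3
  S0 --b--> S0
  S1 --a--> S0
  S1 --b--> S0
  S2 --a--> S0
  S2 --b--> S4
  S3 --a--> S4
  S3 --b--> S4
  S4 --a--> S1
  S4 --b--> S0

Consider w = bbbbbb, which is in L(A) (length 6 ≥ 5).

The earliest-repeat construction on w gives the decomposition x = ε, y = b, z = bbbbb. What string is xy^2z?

bbbbbbb

xy^2z = ε·b·b·bbbbb = bbbbbbb.
Reading y = b takes A from S0 back to S0, so after x·y·y the machine is still in S0, and z then leads to the accepting state S0. Hence bbbbbbb ∈ L(A).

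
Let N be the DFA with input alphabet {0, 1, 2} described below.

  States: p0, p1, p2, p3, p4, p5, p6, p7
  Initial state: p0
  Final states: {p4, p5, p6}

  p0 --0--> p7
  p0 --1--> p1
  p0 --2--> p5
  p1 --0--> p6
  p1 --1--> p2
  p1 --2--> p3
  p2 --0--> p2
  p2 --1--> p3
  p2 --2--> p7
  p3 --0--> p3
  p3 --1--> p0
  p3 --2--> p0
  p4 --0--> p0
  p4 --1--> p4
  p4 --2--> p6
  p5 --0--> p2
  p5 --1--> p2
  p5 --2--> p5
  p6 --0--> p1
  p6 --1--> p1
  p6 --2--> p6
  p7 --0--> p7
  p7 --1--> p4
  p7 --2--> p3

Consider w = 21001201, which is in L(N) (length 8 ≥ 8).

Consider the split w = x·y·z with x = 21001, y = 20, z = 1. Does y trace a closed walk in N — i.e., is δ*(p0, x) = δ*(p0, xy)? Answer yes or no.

no

Run of N on the first 7 characters of w = 2 1 0 0 1 2 0:
  step 0: p0  (start)
  step 1: p5  (read 2: p0→p5)
  step 2: p2  (read 1: p5→p2)
  step 3: p2  (read 0: p2→p2)
  step 4: p2  (read 0: p2→p2)
  step 5: p3  (read 1: p2→p3)
  step 6: p0  (read 2: p3→p0)
  step 7: p7  (read 0: p0→p7)

After x (step 5): p3. After xy (step 7): p7.
They differ (p3 ≠ p7), so y is not a cycle from the state after x; this split is not the one the pumping-lemma construction produces, and pumping y need not keep the string in L(N).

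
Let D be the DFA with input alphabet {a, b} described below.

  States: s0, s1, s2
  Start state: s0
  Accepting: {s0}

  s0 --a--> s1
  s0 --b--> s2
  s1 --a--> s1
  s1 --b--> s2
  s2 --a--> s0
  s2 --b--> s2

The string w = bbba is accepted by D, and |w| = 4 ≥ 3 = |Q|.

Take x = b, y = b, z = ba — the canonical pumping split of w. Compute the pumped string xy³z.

bbbbba

xy^3z = b·b·b·b·ba = bbbbba.
Reading y = b takes D from s2 back to s2, so after x·y·y·y the machine is still in s2, and z then leads to the accepting state s0. Hence bbbbba ∈ L(D).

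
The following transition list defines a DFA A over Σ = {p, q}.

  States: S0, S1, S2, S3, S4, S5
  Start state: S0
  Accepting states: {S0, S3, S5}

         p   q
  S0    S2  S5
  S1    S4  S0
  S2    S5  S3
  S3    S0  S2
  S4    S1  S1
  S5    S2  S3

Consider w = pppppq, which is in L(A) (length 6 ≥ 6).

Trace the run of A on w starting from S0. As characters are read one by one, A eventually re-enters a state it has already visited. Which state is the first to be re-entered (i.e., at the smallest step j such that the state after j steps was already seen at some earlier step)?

Run of A on w = p p p p p q:
  step 0: S0  (start)
  step 1: S2  (read p: S0→S2)
  step 2: S5  (read p: S2→S5)
  step 3: S2  (read p: S5→S2)   ← first repeat (S2 seen earlier)
  step 4: S5  (read p: S2→S5)
  step 5: S2  (read p: S5→S2)
  step 6: S3  (read q: S2→S3)

The earliest repeat is at step j = 3: A is in S2, which it already visited at step i = 1.

S2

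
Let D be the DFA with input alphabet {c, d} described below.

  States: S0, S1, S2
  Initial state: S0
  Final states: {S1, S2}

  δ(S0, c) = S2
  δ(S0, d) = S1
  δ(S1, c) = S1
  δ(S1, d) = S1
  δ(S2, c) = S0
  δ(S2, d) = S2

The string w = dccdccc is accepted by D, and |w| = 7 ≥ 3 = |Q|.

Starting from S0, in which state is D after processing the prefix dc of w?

State sequence: S0 -d-> S1 -c-> S1

After reading 2 characters, D is in state S1.
(This kind of state-tracing is the core of the pumping-lemma construction: with 3 states, pigeonhole forces a repeat within the first 3 steps.)

S1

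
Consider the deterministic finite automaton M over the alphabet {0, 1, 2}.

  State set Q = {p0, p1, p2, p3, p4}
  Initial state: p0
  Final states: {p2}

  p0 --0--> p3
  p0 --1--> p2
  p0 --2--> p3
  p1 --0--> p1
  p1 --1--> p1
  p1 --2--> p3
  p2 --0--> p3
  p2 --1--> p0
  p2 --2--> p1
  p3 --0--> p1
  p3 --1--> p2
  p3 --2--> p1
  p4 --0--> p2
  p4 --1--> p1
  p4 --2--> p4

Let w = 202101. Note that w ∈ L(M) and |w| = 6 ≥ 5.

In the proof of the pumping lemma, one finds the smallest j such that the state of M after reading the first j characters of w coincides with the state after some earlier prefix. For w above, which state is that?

p3

State sequence: p0 -2-> p3 -0-> p1 -2-> p3 -1-> p2 -0-> p3 -1-> p2
First repeat at step 3: p3 was already visited.

The earliest repeat is at step j = 3: M is in p3, which it already visited at step i = 1.
The DFA has 5 states, so the proof of the pumping lemma guarantees a repeated state among the first 5+1 visited; the segment between the two visits is the pumpable y.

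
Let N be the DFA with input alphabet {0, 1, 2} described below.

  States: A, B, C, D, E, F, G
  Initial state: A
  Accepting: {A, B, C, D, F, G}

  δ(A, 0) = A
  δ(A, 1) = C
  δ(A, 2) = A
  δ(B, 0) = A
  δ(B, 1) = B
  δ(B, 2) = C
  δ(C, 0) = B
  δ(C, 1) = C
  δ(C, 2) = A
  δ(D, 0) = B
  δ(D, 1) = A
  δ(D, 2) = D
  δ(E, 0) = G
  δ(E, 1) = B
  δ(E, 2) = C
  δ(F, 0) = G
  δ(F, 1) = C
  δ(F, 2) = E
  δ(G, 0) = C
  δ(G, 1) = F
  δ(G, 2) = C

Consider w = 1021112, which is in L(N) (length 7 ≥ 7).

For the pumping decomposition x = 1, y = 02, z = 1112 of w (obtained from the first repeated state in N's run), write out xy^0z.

xy⁰z = xz = 1·1112 = 11112.
Reading y = 02 takes N from C back to C, so after x the machine is still in C, and z then leads to the accepting state A. Hence 11112 ∈ L(N).

11112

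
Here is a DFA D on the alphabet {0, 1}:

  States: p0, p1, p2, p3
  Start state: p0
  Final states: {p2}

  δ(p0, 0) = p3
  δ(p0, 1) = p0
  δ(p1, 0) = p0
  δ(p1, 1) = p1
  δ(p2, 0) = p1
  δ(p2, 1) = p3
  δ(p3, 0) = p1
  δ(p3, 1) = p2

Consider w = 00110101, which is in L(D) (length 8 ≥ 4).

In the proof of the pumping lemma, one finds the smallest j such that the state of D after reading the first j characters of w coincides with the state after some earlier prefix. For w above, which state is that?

p1

State sequence: p0 -0-> p3 -0-> p1 -1-> p1 -1-> p1 -0-> p0 -1-> p0 -0-> p3 -1-> p2
First repeat at step 3: p1 was already visited.

The earliest repeat is at step j = 3: D is in p1, which it already visited at step i = 2.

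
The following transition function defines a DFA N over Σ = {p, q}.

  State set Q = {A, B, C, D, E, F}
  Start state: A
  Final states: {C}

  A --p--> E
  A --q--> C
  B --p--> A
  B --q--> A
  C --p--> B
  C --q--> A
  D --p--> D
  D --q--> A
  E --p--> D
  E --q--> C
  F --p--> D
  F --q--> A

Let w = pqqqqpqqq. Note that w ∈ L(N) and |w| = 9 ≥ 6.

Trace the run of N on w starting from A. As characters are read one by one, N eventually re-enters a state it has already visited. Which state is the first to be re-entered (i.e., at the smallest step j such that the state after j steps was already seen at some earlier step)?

A

State sequence: A -p-> E -q-> C -q-> A -q-> C -q-> A -p-> E -q-> C -q-> A -q-> C
First repeat at step 3: A was already visited.

The earliest repeat is at step j = 3: N is in A, which it already visited at step i = 0.
With |Q| = 6, pigeonhole forces a state repeat no later than step 6; the substring read between the first and second visits to that state can be pumped.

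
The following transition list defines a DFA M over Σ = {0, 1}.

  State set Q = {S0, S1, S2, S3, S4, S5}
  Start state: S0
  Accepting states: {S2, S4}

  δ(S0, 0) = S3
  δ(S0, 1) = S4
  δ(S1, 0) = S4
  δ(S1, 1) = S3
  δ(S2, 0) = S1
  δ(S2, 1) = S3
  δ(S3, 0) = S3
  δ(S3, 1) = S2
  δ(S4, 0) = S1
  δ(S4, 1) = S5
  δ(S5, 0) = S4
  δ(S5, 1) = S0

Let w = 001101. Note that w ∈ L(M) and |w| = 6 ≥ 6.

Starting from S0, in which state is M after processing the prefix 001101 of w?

S2

Run of M on the first 6 characters of w = 0 0 1 1 0 1:
  step 0: S0  (start)
  step 1: S3  (read 0: S0→S3)
  step 2: S3  (read 0: S3→S3)
  step 3: S2  (read 1: S3→S2)
  step 4: S3  (read 1: S2→S3)
  step 5: S3  (read 0: S3→S3)
  step 6: S2  (read 1: S3→S2)

After reading 6 characters, M is in state S2.
(This kind of state-tracing is the core of the pumping-lemma construction: with 6 states, pigeonhole forces a repeat within the first 6 steps.)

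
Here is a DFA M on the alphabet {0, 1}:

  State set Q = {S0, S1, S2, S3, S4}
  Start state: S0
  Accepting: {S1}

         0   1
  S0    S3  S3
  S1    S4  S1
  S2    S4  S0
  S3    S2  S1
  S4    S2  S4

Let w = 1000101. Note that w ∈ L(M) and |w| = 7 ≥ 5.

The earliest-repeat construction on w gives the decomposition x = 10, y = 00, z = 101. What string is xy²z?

xy^2z = 10·00·00·101 = 100000101.
Reading y = 00 takes M from S2 back to S2, so after x·y·y the machine is still in S2, and z then leads to the accepting state S1. Hence 100000101 ∈ L(M).

100000101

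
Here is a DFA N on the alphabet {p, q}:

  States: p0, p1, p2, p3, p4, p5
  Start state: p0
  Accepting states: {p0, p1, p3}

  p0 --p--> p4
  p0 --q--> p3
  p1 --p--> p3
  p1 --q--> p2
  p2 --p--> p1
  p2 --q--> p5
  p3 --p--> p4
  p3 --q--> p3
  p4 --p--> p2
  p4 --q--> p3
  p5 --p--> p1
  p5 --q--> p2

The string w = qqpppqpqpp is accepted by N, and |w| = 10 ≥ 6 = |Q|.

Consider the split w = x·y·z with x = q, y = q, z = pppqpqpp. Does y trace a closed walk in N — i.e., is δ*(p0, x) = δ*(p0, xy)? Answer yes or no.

yes

Run of N on the first 2 characters of w = q q:
  step 0: p0  (start)
  step 1: p3  (read q: p0→p3)
  step 2: p3  (read q: p3→p3)

After x (step 1): p3. After xy (step 2): p3.
They match, so y = q drives N around a cycle from p3 back to itself; pumping y any number of times keeps N in p3 before reading z, and xyⁱz ∈ L(N) for every i ≥ 0.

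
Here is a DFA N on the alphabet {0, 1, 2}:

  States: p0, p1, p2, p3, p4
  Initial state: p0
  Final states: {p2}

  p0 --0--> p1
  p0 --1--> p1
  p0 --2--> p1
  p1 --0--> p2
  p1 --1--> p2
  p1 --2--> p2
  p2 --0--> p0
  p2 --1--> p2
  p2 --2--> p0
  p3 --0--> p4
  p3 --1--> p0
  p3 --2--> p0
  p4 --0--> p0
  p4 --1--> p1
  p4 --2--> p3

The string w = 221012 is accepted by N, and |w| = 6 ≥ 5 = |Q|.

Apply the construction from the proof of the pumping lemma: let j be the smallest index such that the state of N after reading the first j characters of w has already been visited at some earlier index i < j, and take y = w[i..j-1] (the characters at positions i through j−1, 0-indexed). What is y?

1

Run of N on w = 2 2 1 0 1 2:
  step 0: p0  (start)
  step 1: p1  (read 2: p0→p1)
  step 2: p2  (read 2: p1→p2)
  step 3: p2  (read 1: p2→p2)   ← first repeat (p2 seen earlier)
  step 4: p0  (read 0: p2→p0)
  step 5: p1  (read 1: p0→p1)
  step 6: p2  (read 2: p1→p2)

So i = 2, j = 3, giving x = w[0:2] = 22, y = w[2:3] = 1, z = w[3:6] = 012.
Check: |xy| = 3 ≤ 5 and |y| = 1 ≥ 1. Reading y takes N from p2 back to p2, so every xyⁱz is accepted.
With |Q| = 5, pigeonhole forces a state repeat no later than step 5; the substring read between the first and second visits to that state can be pumped.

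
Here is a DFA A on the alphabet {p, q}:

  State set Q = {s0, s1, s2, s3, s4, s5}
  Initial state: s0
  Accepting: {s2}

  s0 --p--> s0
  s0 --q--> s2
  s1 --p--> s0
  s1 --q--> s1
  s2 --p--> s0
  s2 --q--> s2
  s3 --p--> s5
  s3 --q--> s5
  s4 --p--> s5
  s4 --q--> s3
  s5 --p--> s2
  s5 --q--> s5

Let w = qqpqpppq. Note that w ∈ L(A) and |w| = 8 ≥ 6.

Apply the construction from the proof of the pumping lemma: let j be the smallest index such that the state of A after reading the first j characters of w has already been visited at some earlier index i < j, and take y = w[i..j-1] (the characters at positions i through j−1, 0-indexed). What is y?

q

State sequence: s0 -q-> s2 -q-> s2 -p-> s0 -q-> s2 -p-> s0 -p-> s0 -p-> s0 -q-> s2
First repeat at step 2: s2 was already visited.

So i = 1, j = 2, giving x = w[0:1] = q, y = w[1:2] = q, z = w[2:8] = pqpppq.
Check: |xy| = 2 ≤ 6 and |y| = 1 ≥ 1. Reading y takes A from s2 back to s2, so every xyⁱz is accepted.
With |Q| = 6, pigeonhole forces a state repeat no later than step 6; the substring read between the first and second visits to that state can be pumped.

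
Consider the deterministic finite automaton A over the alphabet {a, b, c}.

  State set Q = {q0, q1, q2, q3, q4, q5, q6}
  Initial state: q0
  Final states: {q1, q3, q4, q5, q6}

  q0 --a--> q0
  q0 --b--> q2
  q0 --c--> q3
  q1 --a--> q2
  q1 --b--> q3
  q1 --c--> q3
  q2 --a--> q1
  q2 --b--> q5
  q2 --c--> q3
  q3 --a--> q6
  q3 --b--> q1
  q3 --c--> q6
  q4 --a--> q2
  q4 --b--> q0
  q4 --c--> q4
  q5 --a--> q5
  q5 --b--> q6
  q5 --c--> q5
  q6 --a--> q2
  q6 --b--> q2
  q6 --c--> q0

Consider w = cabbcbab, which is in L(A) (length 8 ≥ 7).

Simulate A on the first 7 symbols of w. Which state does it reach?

State sequence: q0 -c-> q3 -a-> q6 -b-> q2 -b-> q5 -c-> q5 -b-> q6 -a-> q2

After reading 7 characters, A is in state q2.

q2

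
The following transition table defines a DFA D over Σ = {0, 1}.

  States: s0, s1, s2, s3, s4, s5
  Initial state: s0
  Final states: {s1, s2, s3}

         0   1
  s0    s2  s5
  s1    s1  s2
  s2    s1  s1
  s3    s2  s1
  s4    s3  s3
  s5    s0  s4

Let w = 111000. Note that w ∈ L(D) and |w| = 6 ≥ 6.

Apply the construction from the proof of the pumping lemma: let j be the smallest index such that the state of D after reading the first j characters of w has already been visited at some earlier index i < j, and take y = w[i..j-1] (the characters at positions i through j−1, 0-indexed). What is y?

0

Run of D on w = 1 1 1 0 0 0:
  step 0: s0  (start)
  step 1: s5  (read 1: s0→s5)
  step 2: s4  (read 1: s5→s4)
  step 3: s3  (read 1: s4→s3)
  step 4: s2  (read 0: s3→s2)
  step 5: s1  (read 0: s2→s1)
  step 6: s1  (read 0: s1→s1)   ← first repeat (s1 seen earlier)

So i = 5, j = 6, giving x = w[0:5] = 11100, y = w[5:6] = 0, z = w[6:6] = ε.
Check: |xy| = 6 ≤ 6 and |y| = 1 ≥ 1. Reading y takes D from s1 back to s1, so every xyⁱz is accepted.
Since D has 6 states, any run of length ≥ 6 visits 6+1 states, so by pigeonhole some state repeats within the first 6 steps — that repeat gives the pumpable loop.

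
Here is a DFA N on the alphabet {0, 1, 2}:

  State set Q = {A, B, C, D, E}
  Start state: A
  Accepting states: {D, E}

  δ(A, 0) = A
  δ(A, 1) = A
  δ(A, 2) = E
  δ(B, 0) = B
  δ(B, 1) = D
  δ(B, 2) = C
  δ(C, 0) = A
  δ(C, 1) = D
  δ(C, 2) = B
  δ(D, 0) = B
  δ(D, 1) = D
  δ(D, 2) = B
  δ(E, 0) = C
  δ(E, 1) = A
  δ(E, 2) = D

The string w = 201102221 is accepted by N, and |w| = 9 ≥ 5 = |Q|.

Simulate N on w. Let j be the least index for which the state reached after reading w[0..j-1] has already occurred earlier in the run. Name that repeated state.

State sequence: A -2-> E -0-> C -1-> D -1-> D -0-> B -2-> C -2-> B -2-> C -1-> D
First repeat at step 4: D was already visited.

The earliest repeat is at step j = 4: N is in D, which it already visited at step i = 3.

D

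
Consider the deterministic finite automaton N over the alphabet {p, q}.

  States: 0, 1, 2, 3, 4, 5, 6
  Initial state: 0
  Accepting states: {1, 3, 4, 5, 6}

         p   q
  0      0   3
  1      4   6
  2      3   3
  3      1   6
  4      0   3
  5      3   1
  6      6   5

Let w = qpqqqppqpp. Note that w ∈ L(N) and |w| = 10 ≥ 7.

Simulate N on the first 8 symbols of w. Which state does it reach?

Run of N on the first 8 characters of w = q p q q q p p q:
  step 0: 0  (start)
  step 1: 3  (read q: 0→3)
  step 2: 1  (read p: 3→1)
  step 3: 6  (read q: 1→6)
  step 4: 5  (read q: 6→5)
  step 5: 1  (read q: 5→1)
  step 6: 4  (read p: 1→4)
  step 7: 0  (read p: 4→0)
  step 8: 3  (read q: 0→3)

After reading 8 characters, N is in state 3.

3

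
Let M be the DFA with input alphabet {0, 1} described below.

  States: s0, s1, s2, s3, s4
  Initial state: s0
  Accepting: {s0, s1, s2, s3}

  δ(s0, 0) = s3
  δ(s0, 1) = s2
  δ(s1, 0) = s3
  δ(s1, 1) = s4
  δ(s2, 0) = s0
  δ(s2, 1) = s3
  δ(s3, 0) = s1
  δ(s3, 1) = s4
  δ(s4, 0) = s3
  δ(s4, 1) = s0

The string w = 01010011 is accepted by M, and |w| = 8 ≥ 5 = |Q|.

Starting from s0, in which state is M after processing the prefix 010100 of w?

State sequence: s0 -0-> s3 -1-> s4 -0-> s3 -1-> s4 -0-> s3 -0-> s1

After reading 6 characters, M is in state s1.
(This kind of state-tracing is the core of the pumping-lemma construction: with 5 states, pigeonhole forces a repeat within the first 5 steps.)

s1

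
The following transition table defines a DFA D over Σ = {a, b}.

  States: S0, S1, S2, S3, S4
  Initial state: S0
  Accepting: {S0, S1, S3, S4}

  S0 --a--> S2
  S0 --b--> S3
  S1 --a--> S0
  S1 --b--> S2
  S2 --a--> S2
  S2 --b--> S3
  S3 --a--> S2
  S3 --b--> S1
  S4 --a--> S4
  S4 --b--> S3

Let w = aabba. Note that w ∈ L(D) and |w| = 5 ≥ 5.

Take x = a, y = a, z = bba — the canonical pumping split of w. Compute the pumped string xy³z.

aaaabba

xy^3z = a·a·a·a·bba = aaaabba.
Reading y = a takes D from S2 back to S2, so after x·y·y·y the machine is still in S2, and z then leads to the accepting state S0. Hence aaaabba ∈ L(D).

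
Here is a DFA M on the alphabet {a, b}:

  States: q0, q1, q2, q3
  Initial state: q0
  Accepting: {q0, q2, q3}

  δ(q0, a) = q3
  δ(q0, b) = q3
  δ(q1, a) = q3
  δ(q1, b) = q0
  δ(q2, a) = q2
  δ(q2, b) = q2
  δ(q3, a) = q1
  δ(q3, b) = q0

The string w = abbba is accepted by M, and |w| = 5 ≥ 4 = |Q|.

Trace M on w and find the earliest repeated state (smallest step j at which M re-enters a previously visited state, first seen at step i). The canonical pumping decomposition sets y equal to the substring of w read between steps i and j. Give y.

ab

State sequence: q0 -a-> q3 -b-> q0 -b-> q3 -b-> q0 -a-> q3
First repeat at step 2: q0 was already visited.

So i = 0, j = 2, giving x = w[0:0] = ε, y = w[0:2] = ab, z = w[2:5] = bba.
Check: |xy| = 2 ≤ 4 and |y| = 2 ≥ 1. Reading y takes M from q0 back to q0, so every xyⁱz is accepted.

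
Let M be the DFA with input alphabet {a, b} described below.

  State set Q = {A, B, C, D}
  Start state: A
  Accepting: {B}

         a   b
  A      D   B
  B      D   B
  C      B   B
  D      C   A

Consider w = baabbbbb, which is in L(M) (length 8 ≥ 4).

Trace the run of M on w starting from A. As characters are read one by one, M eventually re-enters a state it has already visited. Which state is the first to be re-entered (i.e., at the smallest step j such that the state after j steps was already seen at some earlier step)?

B

Run of M on w = b a a b b b b b:
  step 0: A  (start)
  step 1: B  (read b: A→B)
  step 2: D  (read a: B→D)
  step 3: C  (read a: D→C)
  step 4: B  (read b: C→B)   ← first repeat (B seen earlier)
  step 5: B  (read b: B→B)
  step 6: B  (read b: B→B)
  step 7: B  (read b: B→B)
  step 8: B  (read b: B→B)

The earliest repeat is at step j = 4: M is in B, which it already visited at step i = 1.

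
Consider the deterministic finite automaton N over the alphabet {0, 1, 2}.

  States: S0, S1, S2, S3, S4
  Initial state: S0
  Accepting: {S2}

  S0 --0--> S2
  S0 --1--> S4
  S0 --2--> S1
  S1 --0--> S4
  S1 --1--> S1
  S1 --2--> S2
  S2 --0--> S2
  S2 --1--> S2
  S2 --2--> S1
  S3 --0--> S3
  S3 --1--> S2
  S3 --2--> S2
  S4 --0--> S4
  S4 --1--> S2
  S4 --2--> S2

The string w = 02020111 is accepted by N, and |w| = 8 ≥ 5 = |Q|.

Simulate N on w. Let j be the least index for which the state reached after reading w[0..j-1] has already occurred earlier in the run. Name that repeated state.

S2

State sequence: S0 -0-> S2 -2-> S1 -0-> S4 -2-> S2 -0-> S2 -1-> S2 -1-> S2 -1-> S2
First repeat at step 4: S2 was already visited.

The earliest repeat is at step j = 4: N is in S2, which it already visited at step i = 1.
Pumping length from the standard proof: p = 5 (the number of states). The repeated state found above gives |xy| = j ≤ 5 and |y| = j − i ≥ 1.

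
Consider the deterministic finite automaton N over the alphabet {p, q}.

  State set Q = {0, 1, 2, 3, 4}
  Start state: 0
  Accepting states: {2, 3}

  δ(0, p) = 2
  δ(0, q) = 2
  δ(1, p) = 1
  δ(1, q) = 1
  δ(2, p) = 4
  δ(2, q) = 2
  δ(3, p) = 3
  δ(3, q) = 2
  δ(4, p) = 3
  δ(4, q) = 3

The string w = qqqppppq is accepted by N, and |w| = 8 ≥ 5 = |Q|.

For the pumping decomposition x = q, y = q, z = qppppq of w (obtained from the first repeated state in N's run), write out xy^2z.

qqqqppppq

xy^2z = q·q·q·qppppq = qqqqppppq.
Reading y = q takes N from 2 back to 2, so after x·y·y the machine is still in 2, and z then leads to the accepting state 2. Hence qqqqppppq ∈ L(N).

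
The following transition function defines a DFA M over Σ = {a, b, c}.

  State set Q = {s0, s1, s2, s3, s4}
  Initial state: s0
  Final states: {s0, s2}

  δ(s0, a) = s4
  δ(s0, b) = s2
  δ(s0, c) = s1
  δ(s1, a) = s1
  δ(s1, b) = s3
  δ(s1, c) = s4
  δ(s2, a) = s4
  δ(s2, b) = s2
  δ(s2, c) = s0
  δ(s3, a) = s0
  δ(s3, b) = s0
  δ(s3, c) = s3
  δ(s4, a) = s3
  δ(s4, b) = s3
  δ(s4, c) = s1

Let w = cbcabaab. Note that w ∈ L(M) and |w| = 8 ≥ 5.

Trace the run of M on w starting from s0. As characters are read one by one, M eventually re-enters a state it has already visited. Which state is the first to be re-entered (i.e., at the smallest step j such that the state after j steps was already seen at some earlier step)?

Run of M on w = c b c a b a a b:
  step 0: s0  (start)
  step 1: s1  (read c: s0→s1)
  step 2: s3  (read b: s1→s3)
  step 3: s3  (read c: s3→s3)   ← first repeat (s3 seen earlier)
  step 4: s0  (read a: s3→s0)
  step 5: s2  (read b: s0→s2)
  step 6: s4  (read a: s2→s4)
  step 7: s3  (read a: s4→s3)
  step 8: s0  (read b: s3→s0)

The earliest repeat is at step j = 3: M is in s3, which it already visited at step i = 2.
The DFA has 5 states, so the proof of the pumping lemma guarantees a repeated state among the first 5+1 visited; the segment between the two visits is the pumpable y.

s3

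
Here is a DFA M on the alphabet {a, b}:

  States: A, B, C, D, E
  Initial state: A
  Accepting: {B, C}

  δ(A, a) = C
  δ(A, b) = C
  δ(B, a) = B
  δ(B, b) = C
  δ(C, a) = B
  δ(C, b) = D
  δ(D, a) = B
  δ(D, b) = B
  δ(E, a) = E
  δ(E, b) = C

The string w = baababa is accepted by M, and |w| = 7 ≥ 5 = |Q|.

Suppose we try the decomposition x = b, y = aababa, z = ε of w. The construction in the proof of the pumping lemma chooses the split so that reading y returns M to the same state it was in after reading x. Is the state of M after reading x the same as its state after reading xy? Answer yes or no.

State sequence: A -b-> C -a-> B -a-> B -b-> C -a-> B -b-> C -a-> B

After x (step 1): C. After xy (step 7): B.
They differ (C ≠ B), so y is not a cycle from the state after x; this split is not the one the pumping-lemma construction produces, and pumping y need not keep the string in L(M).

no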